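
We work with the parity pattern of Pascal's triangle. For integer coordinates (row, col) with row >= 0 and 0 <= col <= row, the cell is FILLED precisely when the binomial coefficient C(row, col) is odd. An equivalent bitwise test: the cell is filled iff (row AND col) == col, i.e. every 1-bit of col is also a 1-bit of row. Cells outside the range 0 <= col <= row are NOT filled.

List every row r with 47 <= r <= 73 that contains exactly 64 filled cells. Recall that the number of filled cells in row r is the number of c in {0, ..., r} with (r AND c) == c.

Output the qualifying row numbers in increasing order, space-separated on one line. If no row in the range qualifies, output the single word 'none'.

Answer: 63

Derivation:
Row r has 2^popcount(r) filled cells, so we need popcount(r) = log2(64) = 6.
Scan r = 47..73 and keep those with exactly 6 one-bits:
r=47=101111 popcount=5 -> skip
r=48=110000 popcount=2 -> skip
r=49=110001 popcount=3 -> skip
r=50=110010 popcount=3 -> skip
r=51=110011 popcount=4 -> skip
r=52=110100 popcount=3 -> skip
r=53=110101 popcount=4 -> skip
r=54=110110 popcount=4 -> skip
r=55=110111 popcount=5 -> skip
r=56=111000 popcount=3 -> skip
r=57=111001 popcount=4 -> skip
r=58=111010 popcount=4 -> skip
r=59=111011 popcount=5 -> skip
r=60=111100 popcount=4 -> skip
r=61=111101 popcount=5 -> skip
r=62=111110 popcount=5 -> skip
r=63=111111 popcount=6 -> KEEP
r=64=1000000 popcount=1 -> skip
r=65=1000001 popcount=2 -> skip
r=66=1000010 popcount=2 -> skip
r=67=1000011 popcount=3 -> skip
r=68=1000100 popcount=2 -> skip
r=69=1000101 popcount=3 -> skip
r=70=1000110 popcount=3 -> skip
r=71=1000111 popcount=4 -> skip
r=72=1001000 popcount=2 -> skip
r=73=1001001 popcount=3 -> skip
Kept rows: 63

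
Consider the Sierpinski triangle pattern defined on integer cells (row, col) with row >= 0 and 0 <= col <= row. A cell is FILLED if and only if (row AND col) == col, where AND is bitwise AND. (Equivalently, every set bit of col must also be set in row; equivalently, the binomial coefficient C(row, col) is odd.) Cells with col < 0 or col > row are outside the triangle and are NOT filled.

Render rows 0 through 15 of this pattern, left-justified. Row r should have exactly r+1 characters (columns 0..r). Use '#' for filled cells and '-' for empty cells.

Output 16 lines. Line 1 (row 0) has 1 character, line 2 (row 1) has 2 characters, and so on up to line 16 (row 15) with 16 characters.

Answer: #
##
#-#
####
#---#
##--##
#-#-#-#
########
#-------#
##------##
#-#-----#-#
####----####
#---#---#---#
##--##--##--##
#-#-#-#-#-#-#-#
################

Derivation:
r0=0: #
r1=1: ##
r2=10: #-#
r3=11: ####
r4=100: #---#
r5=101: ##--##
r6=110: #-#-#-#
r7=111: ########
r8=1000: #-------#
r9=1001: ##------##
r10=1010: #-#-----#-#
r11=1011: ####----####
r12=1100: #---#---#---#
r13=1101: ##--##--##--##
r14=1110: #-#-#-#-#-#-#-#
r15=1111: ################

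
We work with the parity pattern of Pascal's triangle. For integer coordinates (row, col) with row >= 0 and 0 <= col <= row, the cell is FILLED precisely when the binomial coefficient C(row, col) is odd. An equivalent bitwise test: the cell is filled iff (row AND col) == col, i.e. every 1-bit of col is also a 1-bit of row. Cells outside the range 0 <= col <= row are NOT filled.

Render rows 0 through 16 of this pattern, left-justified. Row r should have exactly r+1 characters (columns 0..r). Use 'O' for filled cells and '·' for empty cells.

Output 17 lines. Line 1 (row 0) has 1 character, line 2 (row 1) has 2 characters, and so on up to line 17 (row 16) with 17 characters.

r0=0: O
r1=1: OO
r2=10: O·O
r3=11: OOOO
r4=100: O···O
r5=101: OO··OO
r6=110: O·O·O·O
r7=111: OOOOOOOO
r8=1000: O·······O
r9=1001: OO······OO
r10=1010: O·O·····O·O
r11=1011: OOOO····OOOO
r12=1100: O···O···O···O
r13=1101: OO··OO··OO··OO
r14=1110: O·O·O·O·O·O·O·O
r15=1111: OOOOOOOOOOOOOOOO
r16=10000: O···············O

Answer: O
OO
O·O
OOOO
O···O
OO··OO
O·O·O·O
OOOOOOOO
O·······O
OO······OO
O·O·····O·O
OOOO····OOOO
O···O···O···O
OO··OO··OO··OO
O·O·O·O·O·O·O·O
OOOOOOOOOOOOOOOO
O···············O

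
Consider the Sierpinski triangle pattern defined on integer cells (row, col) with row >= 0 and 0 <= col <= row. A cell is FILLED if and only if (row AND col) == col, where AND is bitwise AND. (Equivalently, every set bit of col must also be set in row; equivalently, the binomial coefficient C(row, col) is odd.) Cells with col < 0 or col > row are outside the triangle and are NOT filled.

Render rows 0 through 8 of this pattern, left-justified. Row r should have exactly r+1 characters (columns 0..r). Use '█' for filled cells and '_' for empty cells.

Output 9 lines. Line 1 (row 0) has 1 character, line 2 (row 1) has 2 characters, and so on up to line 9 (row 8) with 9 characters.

Answer: █
██
█_█
████
█___█
██__██
█_█_█_█
████████
█_______█

Derivation:
r0=0: █
r1=1: ██
r2=10: █_█
r3=11: ████
r4=100: █___█
r5=101: ██__██
r6=110: █_█_█_█
r7=111: ████████
r8=1000: █_______█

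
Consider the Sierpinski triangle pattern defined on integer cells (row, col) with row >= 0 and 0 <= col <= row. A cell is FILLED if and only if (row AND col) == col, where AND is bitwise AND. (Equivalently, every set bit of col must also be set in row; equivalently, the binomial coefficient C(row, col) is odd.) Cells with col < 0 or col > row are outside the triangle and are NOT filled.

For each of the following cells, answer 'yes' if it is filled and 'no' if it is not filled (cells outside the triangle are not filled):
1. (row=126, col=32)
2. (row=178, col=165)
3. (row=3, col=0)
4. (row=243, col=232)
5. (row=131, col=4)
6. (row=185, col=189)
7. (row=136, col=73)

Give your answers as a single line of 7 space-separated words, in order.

(126,32): row=0b1111110, col=0b100000, row AND col = 0b100000 = 32; 32 == 32 -> filled
(178,165): row=0b10110010, col=0b10100101, row AND col = 0b10100000 = 160; 160 != 165 -> empty
(3,0): row=0b11, col=0b0, row AND col = 0b0 = 0; 0 == 0 -> filled
(243,232): row=0b11110011, col=0b11101000, row AND col = 0b11100000 = 224; 224 != 232 -> empty
(131,4): row=0b10000011, col=0b100, row AND col = 0b0 = 0; 0 != 4 -> empty
(185,189): col outside [0, 185] -> not filled
(136,73): row=0b10001000, col=0b1001001, row AND col = 0b1000 = 8; 8 != 73 -> empty

Answer: yes no yes no no no no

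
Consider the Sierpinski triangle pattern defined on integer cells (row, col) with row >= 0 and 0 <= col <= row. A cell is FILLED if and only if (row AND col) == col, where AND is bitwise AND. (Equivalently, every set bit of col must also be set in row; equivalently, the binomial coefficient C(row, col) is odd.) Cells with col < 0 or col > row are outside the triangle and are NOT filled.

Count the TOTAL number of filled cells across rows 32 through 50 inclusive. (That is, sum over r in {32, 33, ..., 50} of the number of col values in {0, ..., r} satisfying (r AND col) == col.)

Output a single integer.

r32=100000 pc1: +2 =2
r33=100001 pc2: +4 =6
r34=100010 pc2: +4 =10
r35=100011 pc3: +8 =18
r36=100100 pc2: +4 =22
r37=100101 pc3: +8 =30
r38=100110 pc3: +8 =38
r39=100111 pc4: +16 =54
r40=101000 pc2: +4 =58
r41=101001 pc3: +8 =66
r42=101010 pc3: +8 =74
r43=101011 pc4: +16 =90
r44=101100 pc3: +8 =98
r45=101101 pc4: +16 =114
r46=101110 pc4: +16 =130
r47=101111 pc5: +32 =162
r48=110000 pc2: +4 =166
r49=110001 pc3: +8 =174
r50=110010 pc3: +8 =182

Answer: 182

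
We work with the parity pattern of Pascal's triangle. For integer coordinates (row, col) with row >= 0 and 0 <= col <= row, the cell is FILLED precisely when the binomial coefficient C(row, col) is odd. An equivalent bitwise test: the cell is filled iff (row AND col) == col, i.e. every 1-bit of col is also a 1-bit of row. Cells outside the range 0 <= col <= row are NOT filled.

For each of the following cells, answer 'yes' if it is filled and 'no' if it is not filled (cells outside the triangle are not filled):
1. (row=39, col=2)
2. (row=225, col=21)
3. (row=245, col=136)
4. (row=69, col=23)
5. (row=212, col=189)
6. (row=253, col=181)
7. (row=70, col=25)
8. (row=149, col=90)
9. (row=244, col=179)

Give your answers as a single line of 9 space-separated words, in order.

(39,2): row=0b100111, col=0b10, row AND col = 0b10 = 2; 2 == 2 -> filled
(225,21): row=0b11100001, col=0b10101, row AND col = 0b1 = 1; 1 != 21 -> empty
(245,136): row=0b11110101, col=0b10001000, row AND col = 0b10000000 = 128; 128 != 136 -> empty
(69,23): row=0b1000101, col=0b10111, row AND col = 0b101 = 5; 5 != 23 -> empty
(212,189): row=0b11010100, col=0b10111101, row AND col = 0b10010100 = 148; 148 != 189 -> empty
(253,181): row=0b11111101, col=0b10110101, row AND col = 0b10110101 = 181; 181 == 181 -> filled
(70,25): row=0b1000110, col=0b11001, row AND col = 0b0 = 0; 0 != 25 -> empty
(149,90): row=0b10010101, col=0b1011010, row AND col = 0b10000 = 16; 16 != 90 -> empty
(244,179): row=0b11110100, col=0b10110011, row AND col = 0b10110000 = 176; 176 != 179 -> empty

Answer: yes no no no no yes no no no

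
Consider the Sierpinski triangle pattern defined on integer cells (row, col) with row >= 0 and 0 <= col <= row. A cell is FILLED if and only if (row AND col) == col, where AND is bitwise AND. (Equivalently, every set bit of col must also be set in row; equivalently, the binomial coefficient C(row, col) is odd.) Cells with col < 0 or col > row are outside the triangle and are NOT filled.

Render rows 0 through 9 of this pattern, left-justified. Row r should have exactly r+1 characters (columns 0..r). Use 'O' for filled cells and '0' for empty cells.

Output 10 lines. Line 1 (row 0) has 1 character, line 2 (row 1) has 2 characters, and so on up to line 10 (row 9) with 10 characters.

Answer: O
OO
O0O
OOOO
O000O
OO00OO
O0O0O0O
OOOOOOOO
O0000000O
OO000000OO

Derivation:
r0=0: O
r1=1: OO
r2=10: O0O
r3=11: OOOO
r4=100: O000O
r5=101: OO00OO
r6=110: O0O0O0O
r7=111: OOOOOOOO
r8=1000: O0000000O
r9=1001: OO000000OO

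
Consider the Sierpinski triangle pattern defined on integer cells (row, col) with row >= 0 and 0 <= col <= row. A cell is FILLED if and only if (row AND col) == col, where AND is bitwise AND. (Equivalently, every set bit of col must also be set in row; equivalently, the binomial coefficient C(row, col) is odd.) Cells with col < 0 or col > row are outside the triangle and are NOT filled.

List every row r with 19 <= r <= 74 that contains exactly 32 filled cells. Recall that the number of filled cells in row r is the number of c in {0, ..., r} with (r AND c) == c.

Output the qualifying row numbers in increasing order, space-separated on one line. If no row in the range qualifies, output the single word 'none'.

Answer: 31 47 55 59 61 62

Derivation:
Row r has 2^popcount(r) filled cells, so we need popcount(r) = log2(32) = 5.
Scan r = 19..74 and keep those with exactly 5 one-bits:
r=19=10011 popcount=3 -> skip
r=20=10100 popcount=2 -> skip
r=21=10101 popcount=3 -> skip
r=22=10110 popcount=3 -> skip
r=23=10111 popcount=4 -> skip
r=24=11000 popcount=2 -> skip
r=25=11001 popcount=3 -> skip
r=26=11010 popcount=3 -> skip
r=27=11011 popcount=4 -> skip
r=28=11100 popcount=3 -> skip
r=29=11101 popcount=4 -> skip
r=30=11110 popcount=4 -> skip
r=31=11111 popcount=5 -> KEEP
r=32=100000 popcount=1 -> skip
r=33=100001 popcount=2 -> skip
r=34=100010 popcount=2 -> skip
r=35=100011 popcount=3 -> skip
r=36=100100 popcount=2 -> skip
r=37=100101 popcount=3 -> skip
r=38=100110 popcount=3 -> skip
r=39=100111 popcount=4 -> skip
r=40=101000 popcount=2 -> skip
r=41=101001 popcount=3 -> skip
r=42=101010 popcount=3 -> skip
r=43=101011 popcount=4 -> skip
r=44=101100 popcount=3 -> skip
r=45=101101 popcount=4 -> skip
r=46=101110 popcount=4 -> skip
r=47=101111 popcount=5 -> KEEP
r=48=110000 popcount=2 -> skip
r=49=110001 popcount=3 -> skip
r=50=110010 popcount=3 -> skip
r=51=110011 popcount=4 -> skip
r=52=110100 popcount=3 -> skip
r=53=110101 popcount=4 -> skip
r=54=110110 popcount=4 -> skip
r=55=110111 popcount=5 -> KEEP
r=56=111000 popcount=3 -> skip
r=57=111001 popcount=4 -> skip
r=58=111010 popcount=4 -> skip
r=59=111011 popcount=5 -> KEEP
r=60=111100 popcount=4 -> skip
r=61=111101 popcount=5 -> KEEP
r=62=111110 popcount=5 -> KEEP
r=63=111111 popcount=6 -> skip
r=64=1000000 popcount=1 -> skip
r=65=1000001 popcount=2 -> skip
r=66=1000010 popcount=2 -> skip
r=67=1000011 popcount=3 -> skip
r=68=1000100 popcount=2 -> skip
r=69=1000101 popcount=3 -> skip
r=70=1000110 popcount=3 -> skip
r=71=1000111 popcount=4 -> skip
r=72=1001000 popcount=2 -> skip
r=73=1001001 popcount=3 -> skip
r=74=1001010 popcount=3 -> skip
Kept rows: 31 47 55 59 61 62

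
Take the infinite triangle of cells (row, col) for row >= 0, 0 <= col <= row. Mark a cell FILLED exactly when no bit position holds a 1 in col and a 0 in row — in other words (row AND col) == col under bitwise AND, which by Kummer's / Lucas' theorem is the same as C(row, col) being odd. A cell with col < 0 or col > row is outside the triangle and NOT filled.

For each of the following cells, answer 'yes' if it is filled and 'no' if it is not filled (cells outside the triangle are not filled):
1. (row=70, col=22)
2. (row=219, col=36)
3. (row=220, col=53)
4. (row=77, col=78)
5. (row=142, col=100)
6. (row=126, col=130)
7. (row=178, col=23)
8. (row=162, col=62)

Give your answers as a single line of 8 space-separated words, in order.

(70,22): row=0b1000110, col=0b10110, row AND col = 0b110 = 6; 6 != 22 -> empty
(219,36): row=0b11011011, col=0b100100, row AND col = 0b0 = 0; 0 != 36 -> empty
(220,53): row=0b11011100, col=0b110101, row AND col = 0b10100 = 20; 20 != 53 -> empty
(77,78): col outside [0, 77] -> not filled
(142,100): row=0b10001110, col=0b1100100, row AND col = 0b100 = 4; 4 != 100 -> empty
(126,130): col outside [0, 126] -> not filled
(178,23): row=0b10110010, col=0b10111, row AND col = 0b10010 = 18; 18 != 23 -> empty
(162,62): row=0b10100010, col=0b111110, row AND col = 0b100010 = 34; 34 != 62 -> empty

Answer: no no no no no no no no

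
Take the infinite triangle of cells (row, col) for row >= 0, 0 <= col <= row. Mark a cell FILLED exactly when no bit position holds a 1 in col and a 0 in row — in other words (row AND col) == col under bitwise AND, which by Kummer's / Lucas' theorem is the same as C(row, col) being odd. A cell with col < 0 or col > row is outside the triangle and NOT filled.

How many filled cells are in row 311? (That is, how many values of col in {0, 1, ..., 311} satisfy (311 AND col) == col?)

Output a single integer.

Answer: 64

Derivation:
311 in binary = 100110111
popcount(311) = number of 1-bits in 100110111 = 6
A col c satisfies (311 AND c) == c iff every set bit of c is also set in 311; each of the 6 set bits of 311 can independently be on or off in c.
count = 2^6 = 64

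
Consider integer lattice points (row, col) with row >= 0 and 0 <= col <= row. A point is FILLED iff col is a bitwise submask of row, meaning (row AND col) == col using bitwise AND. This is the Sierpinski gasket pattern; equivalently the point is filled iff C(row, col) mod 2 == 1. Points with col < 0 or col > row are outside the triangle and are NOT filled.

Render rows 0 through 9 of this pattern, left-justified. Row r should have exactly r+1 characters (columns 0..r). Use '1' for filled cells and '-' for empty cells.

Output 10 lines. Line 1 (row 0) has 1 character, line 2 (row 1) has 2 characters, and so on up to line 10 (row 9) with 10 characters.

Answer: 1
11
1-1
1111
1---1
11--11
1-1-1-1
11111111
1-------1
11------11

Derivation:
r0=0: 1
r1=1: 11
r2=10: 1-1
r3=11: 1111
r4=100: 1---1
r5=101: 11--11
r6=110: 1-1-1-1
r7=111: 11111111
r8=1000: 1-------1
r9=1001: 11------11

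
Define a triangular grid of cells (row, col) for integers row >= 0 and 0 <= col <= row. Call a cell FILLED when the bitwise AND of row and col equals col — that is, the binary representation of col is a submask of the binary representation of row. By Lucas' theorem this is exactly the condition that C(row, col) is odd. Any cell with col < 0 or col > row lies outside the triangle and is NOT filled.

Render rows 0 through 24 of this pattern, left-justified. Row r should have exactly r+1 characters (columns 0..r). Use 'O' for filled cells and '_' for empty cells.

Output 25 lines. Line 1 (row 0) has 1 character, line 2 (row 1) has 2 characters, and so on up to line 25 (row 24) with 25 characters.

Answer: O
OO
O_O
OOOO
O___O
OO__OO
O_O_O_O
OOOOOOOO
O_______O
OO______OO
O_O_____O_O
OOOO____OOOO
O___O___O___O
OO__OO__OO__OO
O_O_O_O_O_O_O_O
OOOOOOOOOOOOOOOO
O_______________O
OO______________OO
O_O_____________O_O
OOOO____________OOOO
O___O___________O___O
OO__OO__________OO__OO
O_O_O_O_________O_O_O_O
OOOOOOOO________OOOOOOOO
O_______O_______O_______O

Derivation:
r0=0: O
r1=1: OO
r2=10: O_O
r3=11: OOOO
r4=100: O___O
r5=101: OO__OO
r6=110: O_O_O_O
r7=111: OOOOOOOO
r8=1000: O_______O
r9=1001: OO______OO
r10=1010: O_O_____O_O
r11=1011: OOOO____OOOO
r12=1100: O___O___O___O
r13=1101: OO__OO__OO__OO
r14=1110: O_O_O_O_O_O_O_O
r15=1111: OOOOOOOOOOOOOOOO
r16=10000: O_______________O
r17=10001: OO______________OO
r18=10010: O_O_____________O_O
r19=10011: OOOO____________OOOO
r20=10100: O___O___________O___O
r21=10101: OO__OO__________OO__OO
r22=10110: O_O_O_O_________O_O_O_O
r23=10111: OOOOOOOO________OOOOOOOO
r24=11000: O_______O_______O_______O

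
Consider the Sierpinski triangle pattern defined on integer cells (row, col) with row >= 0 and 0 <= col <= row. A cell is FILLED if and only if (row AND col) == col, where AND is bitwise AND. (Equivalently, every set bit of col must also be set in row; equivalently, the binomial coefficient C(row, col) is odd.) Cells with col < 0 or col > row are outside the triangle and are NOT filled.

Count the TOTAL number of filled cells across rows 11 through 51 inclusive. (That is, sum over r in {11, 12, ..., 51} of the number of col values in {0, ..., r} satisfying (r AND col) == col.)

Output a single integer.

r11=1011 pc3: +8 =8
r12=1100 pc2: +4 =12
r13=1101 pc3: +8 =20
r14=1110 pc3: +8 =28
r15=1111 pc4: +16 =44
r16=10000 pc1: +2 =46
r17=10001 pc2: +4 =50
r18=10010 pc2: +4 =54
r19=10011 pc3: +8 =62
r20=10100 pc2: +4 =66
r21=10101 pc3: +8 =74
r22=10110 pc3: +8 =82
r23=10111 pc4: +16 =98
r24=11000 pc2: +4 =102
r25=11001 pc3: +8 =110
r26=11010 pc3: +8 =118
r27=11011 pc4: +16 =134
r28=11100 pc3: +8 =142
r29=11101 pc4: +16 =158
r30=11110 pc4: +16 =174
r31=11111 pc5: +32 =206
r32=100000 pc1: +2 =208
r33=100001 pc2: +4 =212
r34=100010 pc2: +4 =216
r35=100011 pc3: +8 =224
r36=100100 pc2: +4 =228
r37=100101 pc3: +8 =236
r38=100110 pc3: +8 =244
r39=100111 pc4: +16 =260
r40=101000 pc2: +4 =264
r41=101001 pc3: +8 =272
r42=101010 pc3: +8 =280
r43=101011 pc4: +16 =296
r44=101100 pc3: +8 =304
r45=101101 pc4: +16 =320
r46=101110 pc4: +16 =336
r47=101111 pc5: +32 =368
r48=110000 pc2: +4 =372
r49=110001 pc3: +8 =380
r50=110010 pc3: +8 =388
r51=110011 pc4: +16 =404

Answer: 404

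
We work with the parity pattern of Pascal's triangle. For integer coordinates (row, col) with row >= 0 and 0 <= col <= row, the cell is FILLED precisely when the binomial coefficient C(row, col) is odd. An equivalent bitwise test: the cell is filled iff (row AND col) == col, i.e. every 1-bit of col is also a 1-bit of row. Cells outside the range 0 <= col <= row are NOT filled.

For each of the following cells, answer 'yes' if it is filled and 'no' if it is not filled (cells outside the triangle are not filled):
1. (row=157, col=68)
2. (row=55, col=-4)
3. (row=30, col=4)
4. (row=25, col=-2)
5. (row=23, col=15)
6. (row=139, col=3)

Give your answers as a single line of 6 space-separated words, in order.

(157,68): row=0b10011101, col=0b1000100, row AND col = 0b100 = 4; 4 != 68 -> empty
(55,-4): col outside [0, 55] -> not filled
(30,4): row=0b11110, col=0b100, row AND col = 0b100 = 4; 4 == 4 -> filled
(25,-2): col outside [0, 25] -> not filled
(23,15): row=0b10111, col=0b1111, row AND col = 0b111 = 7; 7 != 15 -> empty
(139,3): row=0b10001011, col=0b11, row AND col = 0b11 = 3; 3 == 3 -> filled

Answer: no no yes no no yes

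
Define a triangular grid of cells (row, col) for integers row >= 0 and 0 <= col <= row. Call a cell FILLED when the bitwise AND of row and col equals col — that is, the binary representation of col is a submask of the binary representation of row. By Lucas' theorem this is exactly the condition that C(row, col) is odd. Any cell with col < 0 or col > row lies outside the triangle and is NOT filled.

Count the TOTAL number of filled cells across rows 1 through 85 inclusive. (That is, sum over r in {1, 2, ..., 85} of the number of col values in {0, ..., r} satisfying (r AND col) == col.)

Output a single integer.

r1=1 pc1: +2 =2
r2=10 pc1: +2 =4
r3=11 pc2: +4 =8
r4=100 pc1: +2 =10
r5=101 pc2: +4 =14
r6=110 pc2: +4 =18
r7=111 pc3: +8 =26
r8=1000 pc1: +2 =28
r9=1001 pc2: +4 =32
r10=1010 pc2: +4 =36
r11=1011 pc3: +8 =44
r12=1100 pc2: +4 =48
r13=1101 pc3: +8 =56
r14=1110 pc3: +8 =64
r15=1111 pc4: +16 =80
r16=10000 pc1: +2 =82
r17=10001 pc2: +4 =86
r18=10010 pc2: +4 =90
r19=10011 pc3: +8 =98
r20=10100 pc2: +4 =102
r21=10101 pc3: +8 =110
r22=10110 pc3: +8 =118
r23=10111 pc4: +16 =134
r24=11000 pc2: +4 =138
r25=11001 pc3: +8 =146
r26=11010 pc3: +8 =154
r27=11011 pc4: +16 =170
r28=11100 pc3: +8 =178
r29=11101 pc4: +16 =194
r30=11110 pc4: +16 =210
r31=11111 pc5: +32 =242
r32=100000 pc1: +2 =244
r33=100001 pc2: +4 =248
r34=100010 pc2: +4 =252
r35=100011 pc3: +8 =260
r36=100100 pc2: +4 =264
r37=100101 pc3: +8 =272
r38=100110 pc3: +8 =280
r39=100111 pc4: +16 =296
r40=101000 pc2: +4 =300
r41=101001 pc3: +8 =308
r42=101010 pc3: +8 =316
r43=101011 pc4: +16 =332
r44=101100 pc3: +8 =340
r45=101101 pc4: +16 =356
r46=101110 pc4: +16 =372
r47=101111 pc5: +32 =404
r48=110000 pc2: +4 =408
r49=110001 pc3: +8 =416
r50=110010 pc3: +8 =424
r51=110011 pc4: +16 =440
r52=110100 pc3: +8 =448
r53=110101 pc4: +16 =464
r54=110110 pc4: +16 =480
r55=110111 pc5: +32 =512
r56=111000 pc3: +8 =520
r57=111001 pc4: +16 =536
r58=111010 pc4: +16 =552
r59=111011 pc5: +32 =584
r60=111100 pc4: +16 =600
r61=111101 pc5: +32 =632
r62=111110 pc5: +32 =664
r63=111111 pc6: +64 =728
r64=1000000 pc1: +2 =730
r65=1000001 pc2: +4 =734
r66=1000010 pc2: +4 =738
r67=1000011 pc3: +8 =746
r68=1000100 pc2: +4 =750
r69=1000101 pc3: +8 =758
r70=1000110 pc3: +8 =766
r71=1000111 pc4: +16 =782
r72=1001000 pc2: +4 =786
r73=1001001 pc3: +8 =794
r74=1001010 pc3: +8 =802
r75=1001011 pc4: +16 =818
r76=1001100 pc3: +8 =826
r77=1001101 pc4: +16 =842
r78=1001110 pc4: +16 =858
r79=1001111 pc5: +32 =890
r80=1010000 pc2: +4 =894
r81=1010001 pc3: +8 =902
r82=1010010 pc3: +8 =910
r83=1010011 pc4: +16 =926
r84=1010100 pc3: +8 =934
r85=1010101 pc4: +16 =950

Answer: 950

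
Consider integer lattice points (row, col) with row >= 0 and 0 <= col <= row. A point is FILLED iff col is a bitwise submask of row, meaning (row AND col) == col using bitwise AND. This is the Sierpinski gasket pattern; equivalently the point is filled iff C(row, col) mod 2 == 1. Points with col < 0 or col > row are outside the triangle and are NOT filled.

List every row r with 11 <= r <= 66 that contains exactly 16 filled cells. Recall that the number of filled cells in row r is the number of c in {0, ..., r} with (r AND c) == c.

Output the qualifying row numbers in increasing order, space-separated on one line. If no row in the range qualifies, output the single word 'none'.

Answer: 15 23 27 29 30 39 43 45 46 51 53 54 57 58 60

Derivation:
Row r has 2^popcount(r) filled cells, so we need popcount(r) = log2(16) = 4.
Scan r = 11..66 and keep those with exactly 4 one-bits:
r=11=1011 popcount=3 -> skip
r=12=1100 popcount=2 -> skip
r=13=1101 popcount=3 -> skip
r=14=1110 popcount=3 -> skip
r=15=1111 popcount=4 -> KEEP
r=16=10000 popcount=1 -> skip
r=17=10001 popcount=2 -> skip
r=18=10010 popcount=2 -> skip
r=19=10011 popcount=3 -> skip
r=20=10100 popcount=2 -> skip
r=21=10101 popcount=3 -> skip
r=22=10110 popcount=3 -> skip
r=23=10111 popcount=4 -> KEEP
r=24=11000 popcount=2 -> skip
r=25=11001 popcount=3 -> skip
r=26=11010 popcount=3 -> skip
r=27=11011 popcount=4 -> KEEP
r=28=11100 popcount=3 -> skip
r=29=11101 popcount=4 -> KEEP
r=30=11110 popcount=4 -> KEEP
r=31=11111 popcount=5 -> skip
r=32=100000 popcount=1 -> skip
r=33=100001 popcount=2 -> skip
r=34=100010 popcount=2 -> skip
r=35=100011 popcount=3 -> skip
r=36=100100 popcount=2 -> skip
r=37=100101 popcount=3 -> skip
r=38=100110 popcount=3 -> skip
r=39=100111 popcount=4 -> KEEP
r=40=101000 popcount=2 -> skip
r=41=101001 popcount=3 -> skip
r=42=101010 popcount=3 -> skip
r=43=101011 popcount=4 -> KEEP
r=44=101100 popcount=3 -> skip
r=45=101101 popcount=4 -> KEEP
r=46=101110 popcount=4 -> KEEP
r=47=101111 popcount=5 -> skip
r=48=110000 popcount=2 -> skip
r=49=110001 popcount=3 -> skip
r=50=110010 popcount=3 -> skip
r=51=110011 popcount=4 -> KEEP
r=52=110100 popcount=3 -> skip
r=53=110101 popcount=4 -> KEEP
r=54=110110 popcount=4 -> KEEP
r=55=110111 popcount=5 -> skip
r=56=111000 popcount=3 -> skip
r=57=111001 popcount=4 -> KEEP
r=58=111010 popcount=4 -> KEEP
r=59=111011 popcount=5 -> skip
r=60=111100 popcount=4 -> KEEP
r=61=111101 popcount=5 -> skip
r=62=111110 popcount=5 -> skip
r=63=111111 popcount=6 -> skip
r=64=1000000 popcount=1 -> skip
r=65=1000001 popcount=2 -> skip
r=66=1000010 popcount=2 -> skip
Kept rows: 15 23 27 29 30 39 43 45 46 51 53 54 57 58 60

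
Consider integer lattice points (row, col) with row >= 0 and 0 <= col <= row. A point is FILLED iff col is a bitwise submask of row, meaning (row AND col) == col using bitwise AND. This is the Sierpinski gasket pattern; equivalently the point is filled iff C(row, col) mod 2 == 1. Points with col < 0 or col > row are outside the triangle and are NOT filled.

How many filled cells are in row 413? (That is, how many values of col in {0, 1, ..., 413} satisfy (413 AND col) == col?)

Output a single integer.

413 in binary = 110011101
popcount(413) = number of 1-bits in 110011101 = 6
A col c satisfies (413 AND c) == c iff every set bit of c is also set in 413; each of the 6 set bits of 413 can independently be on or off in c.
count = 2^6 = 64

Answer: 64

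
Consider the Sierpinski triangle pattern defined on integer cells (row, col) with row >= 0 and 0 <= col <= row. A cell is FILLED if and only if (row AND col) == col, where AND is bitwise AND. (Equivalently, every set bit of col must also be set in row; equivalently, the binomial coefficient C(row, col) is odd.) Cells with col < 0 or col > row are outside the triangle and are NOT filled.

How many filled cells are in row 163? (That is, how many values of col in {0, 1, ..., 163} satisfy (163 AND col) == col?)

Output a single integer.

Answer: 16

Derivation:
163 in binary = 10100011
popcount(163) = number of 1-bits in 10100011 = 4
A col c satisfies (163 AND c) == c iff every set bit of c is also set in 163; each of the 4 set bits of 163 can independently be on or off in c.
count = 2^4 = 16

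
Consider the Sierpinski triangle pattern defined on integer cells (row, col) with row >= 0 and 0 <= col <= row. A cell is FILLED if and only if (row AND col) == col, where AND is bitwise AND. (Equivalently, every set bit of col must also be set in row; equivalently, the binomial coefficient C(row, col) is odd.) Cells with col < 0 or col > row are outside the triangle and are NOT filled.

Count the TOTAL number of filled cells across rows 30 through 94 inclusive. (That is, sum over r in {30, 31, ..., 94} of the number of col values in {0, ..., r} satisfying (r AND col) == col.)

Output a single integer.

r30=11110 pc4: +16 =16
r31=11111 pc5: +32 =48
r32=100000 pc1: +2 =50
r33=100001 pc2: +4 =54
r34=100010 pc2: +4 =58
r35=100011 pc3: +8 =66
r36=100100 pc2: +4 =70
r37=100101 pc3: +8 =78
r38=100110 pc3: +8 =86
r39=100111 pc4: +16 =102
r40=101000 pc2: +4 =106
r41=101001 pc3: +8 =114
r42=101010 pc3: +8 =122
r43=101011 pc4: +16 =138
r44=101100 pc3: +8 =146
r45=101101 pc4: +16 =162
r46=101110 pc4: +16 =178
r47=101111 pc5: +32 =210
r48=110000 pc2: +4 =214
r49=110001 pc3: +8 =222
r50=110010 pc3: +8 =230
r51=110011 pc4: +16 =246
r52=110100 pc3: +8 =254
r53=110101 pc4: +16 =270
r54=110110 pc4: +16 =286
r55=110111 pc5: +32 =318
r56=111000 pc3: +8 =326
r57=111001 pc4: +16 =342
r58=111010 pc4: +16 =358
r59=111011 pc5: +32 =390
r60=111100 pc4: +16 =406
r61=111101 pc5: +32 =438
r62=111110 pc5: +32 =470
r63=111111 pc6: +64 =534
r64=1000000 pc1: +2 =536
r65=1000001 pc2: +4 =540
r66=1000010 pc2: +4 =544
r67=1000011 pc3: +8 =552
r68=1000100 pc2: +4 =556
r69=1000101 pc3: +8 =564
r70=1000110 pc3: +8 =572
r71=1000111 pc4: +16 =588
r72=1001000 pc2: +4 =592
r73=1001001 pc3: +8 =600
r74=1001010 pc3: +8 =608
r75=1001011 pc4: +16 =624
r76=1001100 pc3: +8 =632
r77=1001101 pc4: +16 =648
r78=1001110 pc4: +16 =664
r79=1001111 pc5: +32 =696
r80=1010000 pc2: +4 =700
r81=1010001 pc3: +8 =708
r82=1010010 pc3: +8 =716
r83=1010011 pc4: +16 =732
r84=1010100 pc3: +8 =740
r85=1010101 pc4: +16 =756
r86=1010110 pc4: +16 =772
r87=1010111 pc5: +32 =804
r88=1011000 pc3: +8 =812
r89=1011001 pc4: +16 =828
r90=1011010 pc4: +16 =844
r91=1011011 pc5: +32 =876
r92=1011100 pc4: +16 =892
r93=1011101 pc5: +32 =924
r94=1011110 pc5: +32 =956

Answer: 956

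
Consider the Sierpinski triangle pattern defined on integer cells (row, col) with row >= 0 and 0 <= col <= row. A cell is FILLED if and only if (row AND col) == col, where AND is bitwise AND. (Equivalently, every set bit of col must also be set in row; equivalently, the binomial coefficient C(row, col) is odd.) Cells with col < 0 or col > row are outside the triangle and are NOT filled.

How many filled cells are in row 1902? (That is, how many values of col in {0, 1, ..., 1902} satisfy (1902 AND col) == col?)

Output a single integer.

Answer: 256

Derivation:
1902 in binary = 11101101110
popcount(1902) = number of 1-bits in 11101101110 = 8
A col c satisfies (1902 AND c) == c iff every set bit of c is also set in 1902; each of the 8 set bits of 1902 can independently be on or off in c.
count = 2^8 = 256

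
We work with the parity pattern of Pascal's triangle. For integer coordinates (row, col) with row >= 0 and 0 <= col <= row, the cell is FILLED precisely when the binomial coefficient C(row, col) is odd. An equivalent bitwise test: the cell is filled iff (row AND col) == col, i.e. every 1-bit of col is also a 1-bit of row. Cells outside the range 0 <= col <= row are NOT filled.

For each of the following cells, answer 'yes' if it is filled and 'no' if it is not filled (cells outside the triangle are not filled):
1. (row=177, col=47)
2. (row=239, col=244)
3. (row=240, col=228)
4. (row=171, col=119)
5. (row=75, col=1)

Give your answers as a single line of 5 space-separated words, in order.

Answer: no no no no yes

Derivation:
(177,47): row=0b10110001, col=0b101111, row AND col = 0b100001 = 33; 33 != 47 -> empty
(239,244): col outside [0, 239] -> not filled
(240,228): row=0b11110000, col=0b11100100, row AND col = 0b11100000 = 224; 224 != 228 -> empty
(171,119): row=0b10101011, col=0b1110111, row AND col = 0b100011 = 35; 35 != 119 -> empty
(75,1): row=0b1001011, col=0b1, row AND col = 0b1 = 1; 1 == 1 -> filled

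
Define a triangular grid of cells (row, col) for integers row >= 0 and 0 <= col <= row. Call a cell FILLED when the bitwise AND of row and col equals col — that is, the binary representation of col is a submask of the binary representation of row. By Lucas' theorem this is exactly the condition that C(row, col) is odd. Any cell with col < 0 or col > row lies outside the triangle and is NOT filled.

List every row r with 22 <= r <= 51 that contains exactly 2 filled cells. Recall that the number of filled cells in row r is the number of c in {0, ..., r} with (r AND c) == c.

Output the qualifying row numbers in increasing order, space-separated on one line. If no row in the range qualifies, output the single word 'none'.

Row r has 2^popcount(r) filled cells, so we need popcount(r) = log2(2) = 1.
Scan r = 22..51 and keep those with exactly 1 one-bits:
r=22=10110 popcount=3 -> skip
r=23=10111 popcount=4 -> skip
r=24=11000 popcount=2 -> skip
r=25=11001 popcount=3 -> skip
r=26=11010 popcount=3 -> skip
r=27=11011 popcount=4 -> skip
r=28=11100 popcount=3 -> skip
r=29=11101 popcount=4 -> skip
r=30=11110 popcount=4 -> skip
r=31=11111 popcount=5 -> skip
r=32=100000 popcount=1 -> KEEP
r=33=100001 popcount=2 -> skip
r=34=100010 popcount=2 -> skip
r=35=100011 popcount=3 -> skip
r=36=100100 popcount=2 -> skip
r=37=100101 popcount=3 -> skip
r=38=100110 popcount=3 -> skip
r=39=100111 popcount=4 -> skip
r=40=101000 popcount=2 -> skip
r=41=101001 popcount=3 -> skip
r=42=101010 popcount=3 -> skip
r=43=101011 popcount=4 -> skip
r=44=101100 popcount=3 -> skip
r=45=101101 popcount=4 -> skip
r=46=101110 popcount=4 -> skip
r=47=101111 popcount=5 -> skip
r=48=110000 popcount=2 -> skip
r=49=110001 popcount=3 -> skip
r=50=110010 popcount=3 -> skip
r=51=110011 popcount=4 -> skip
Kept rows: 32

Answer: 32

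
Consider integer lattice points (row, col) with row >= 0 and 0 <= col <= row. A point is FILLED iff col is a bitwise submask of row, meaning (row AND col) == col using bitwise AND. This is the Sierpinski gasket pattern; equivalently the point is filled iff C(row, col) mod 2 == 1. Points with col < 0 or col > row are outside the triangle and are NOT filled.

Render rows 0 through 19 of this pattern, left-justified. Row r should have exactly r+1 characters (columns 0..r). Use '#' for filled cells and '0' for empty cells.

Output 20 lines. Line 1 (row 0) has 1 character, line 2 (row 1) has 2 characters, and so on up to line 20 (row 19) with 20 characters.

Answer: #
##
#0#
####
#000#
##00##
#0#0#0#
########
#0000000#
##000000##
#0#00000#0#
####0000####
#000#000#000#
##00##00##00##
#0#0#0#0#0#0#0#
################
#000000000000000#
##00000000000000##
#0#0000000000000#0#
####000000000000####

Derivation:
r0=0: #
r1=1: ##
r2=10: #0#
r3=11: ####
r4=100: #000#
r5=101: ##00##
r6=110: #0#0#0#
r7=111: ########
r8=1000: #0000000#
r9=1001: ##000000##
r10=1010: #0#00000#0#
r11=1011: ####0000####
r12=1100: #000#000#000#
r13=1101: ##00##00##00##
r14=1110: #0#0#0#0#0#0#0#
r15=1111: ################
r16=10000: #000000000000000#
r17=10001: ##00000000000000##
r18=10010: #0#0000000000000#0#
r19=10011: ####000000000000####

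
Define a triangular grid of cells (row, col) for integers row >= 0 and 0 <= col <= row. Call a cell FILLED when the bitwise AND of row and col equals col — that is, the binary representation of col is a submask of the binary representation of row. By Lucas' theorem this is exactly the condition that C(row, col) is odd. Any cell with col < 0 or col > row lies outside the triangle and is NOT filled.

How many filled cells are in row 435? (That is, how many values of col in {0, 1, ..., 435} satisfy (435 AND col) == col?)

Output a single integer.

435 in binary = 110110011
popcount(435) = number of 1-bits in 110110011 = 6
A col c satisfies (435 AND c) == c iff every set bit of c is also set in 435; each of the 6 set bits of 435 can independently be on or off in c.
count = 2^6 = 64

Answer: 64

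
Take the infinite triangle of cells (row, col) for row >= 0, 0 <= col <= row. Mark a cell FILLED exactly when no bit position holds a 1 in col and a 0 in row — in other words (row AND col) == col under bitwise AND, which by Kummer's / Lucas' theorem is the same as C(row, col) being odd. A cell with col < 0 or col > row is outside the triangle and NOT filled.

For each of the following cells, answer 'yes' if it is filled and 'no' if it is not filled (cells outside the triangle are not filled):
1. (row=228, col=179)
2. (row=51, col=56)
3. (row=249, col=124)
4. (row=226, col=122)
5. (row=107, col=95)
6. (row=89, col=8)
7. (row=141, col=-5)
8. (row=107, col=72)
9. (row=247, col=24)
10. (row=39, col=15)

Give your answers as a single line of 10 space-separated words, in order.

Answer: no no no no no yes no yes no no

Derivation:
(228,179): row=0b11100100, col=0b10110011, row AND col = 0b10100000 = 160; 160 != 179 -> empty
(51,56): col outside [0, 51] -> not filled
(249,124): row=0b11111001, col=0b1111100, row AND col = 0b1111000 = 120; 120 != 124 -> empty
(226,122): row=0b11100010, col=0b1111010, row AND col = 0b1100010 = 98; 98 != 122 -> empty
(107,95): row=0b1101011, col=0b1011111, row AND col = 0b1001011 = 75; 75 != 95 -> empty
(89,8): row=0b1011001, col=0b1000, row AND col = 0b1000 = 8; 8 == 8 -> filled
(141,-5): col outside [0, 141] -> not filled
(107,72): row=0b1101011, col=0b1001000, row AND col = 0b1001000 = 72; 72 == 72 -> filled
(247,24): row=0b11110111, col=0b11000, row AND col = 0b10000 = 16; 16 != 24 -> empty
(39,15): row=0b100111, col=0b1111, row AND col = 0b111 = 7; 7 != 15 -> empty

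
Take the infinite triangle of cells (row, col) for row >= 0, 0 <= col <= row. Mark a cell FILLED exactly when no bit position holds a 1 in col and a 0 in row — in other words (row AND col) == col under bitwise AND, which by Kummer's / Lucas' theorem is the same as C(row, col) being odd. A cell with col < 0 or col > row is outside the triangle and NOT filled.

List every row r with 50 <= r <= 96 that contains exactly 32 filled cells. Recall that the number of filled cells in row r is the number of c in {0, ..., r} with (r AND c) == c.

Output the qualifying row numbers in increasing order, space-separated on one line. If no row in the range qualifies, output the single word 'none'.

Row r has 2^popcount(r) filled cells, so we need popcount(r) = log2(32) = 5.
Scan r = 50..96 and keep those with exactly 5 one-bits:
r=50=110010 popcount=3 -> skip
r=51=110011 popcount=4 -> skip
r=52=110100 popcount=3 -> skip
r=53=110101 popcount=4 -> skip
r=54=110110 popcount=4 -> skip
r=55=110111 popcount=5 -> KEEP
r=56=111000 popcount=3 -> skip
r=57=111001 popcount=4 -> skip
r=58=111010 popcount=4 -> skip
r=59=111011 popcount=5 -> KEEP
r=60=111100 popcount=4 -> skip
r=61=111101 popcount=5 -> KEEP
r=62=111110 popcount=5 -> KEEP
r=63=111111 popcount=6 -> skip
r=64=1000000 popcount=1 -> skip
r=65=1000001 popcount=2 -> skip
r=66=1000010 popcount=2 -> skip
r=67=1000011 popcount=3 -> skip
r=68=1000100 popcount=2 -> skip
r=69=1000101 popcount=3 -> skip
r=70=1000110 popcount=3 -> skip
r=71=1000111 popcount=4 -> skip
r=72=1001000 popcount=2 -> skip
r=73=1001001 popcount=3 -> skip
r=74=1001010 popcount=3 -> skip
r=75=1001011 popcount=4 -> skip
r=76=1001100 popcount=3 -> skip
r=77=1001101 popcount=4 -> skip
r=78=1001110 popcount=4 -> skip
r=79=1001111 popcount=5 -> KEEP
r=80=1010000 popcount=2 -> skip
r=81=1010001 popcount=3 -> skip
r=82=1010010 popcount=3 -> skip
r=83=1010011 popcount=4 -> skip
r=84=1010100 popcount=3 -> skip
r=85=1010101 popcount=4 -> skip
r=86=1010110 popcount=4 -> skip
r=87=1010111 popcount=5 -> KEEP
r=88=1011000 popcount=3 -> skip
r=89=1011001 popcount=4 -> skip
r=90=1011010 popcount=4 -> skip
r=91=1011011 popcount=5 -> KEEP
r=92=1011100 popcount=4 -> skip
r=93=1011101 popcount=5 -> KEEP
r=94=1011110 popcount=5 -> KEEP
r=95=1011111 popcount=6 -> skip
r=96=1100000 popcount=2 -> skip
Kept rows: 55 59 61 62 79 87 91 93 94

Answer: 55 59 61 62 79 87 91 93 94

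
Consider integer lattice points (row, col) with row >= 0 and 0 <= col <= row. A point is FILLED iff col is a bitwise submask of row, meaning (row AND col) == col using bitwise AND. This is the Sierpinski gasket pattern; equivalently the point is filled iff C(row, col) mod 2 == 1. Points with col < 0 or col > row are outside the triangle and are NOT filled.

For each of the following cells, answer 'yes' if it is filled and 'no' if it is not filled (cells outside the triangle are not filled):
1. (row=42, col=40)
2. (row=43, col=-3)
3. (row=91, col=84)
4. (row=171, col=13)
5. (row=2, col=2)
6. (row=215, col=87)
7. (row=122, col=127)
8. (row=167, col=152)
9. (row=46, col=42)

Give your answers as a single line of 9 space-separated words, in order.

(42,40): row=0b101010, col=0b101000, row AND col = 0b101000 = 40; 40 == 40 -> filled
(43,-3): col outside [0, 43] -> not filled
(91,84): row=0b1011011, col=0b1010100, row AND col = 0b1010000 = 80; 80 != 84 -> empty
(171,13): row=0b10101011, col=0b1101, row AND col = 0b1001 = 9; 9 != 13 -> empty
(2,2): row=0b10, col=0b10, row AND col = 0b10 = 2; 2 == 2 -> filled
(215,87): row=0b11010111, col=0b1010111, row AND col = 0b1010111 = 87; 87 == 87 -> filled
(122,127): col outside [0, 122] -> not filled
(167,152): row=0b10100111, col=0b10011000, row AND col = 0b10000000 = 128; 128 != 152 -> empty
(46,42): row=0b101110, col=0b101010, row AND col = 0b101010 = 42; 42 == 42 -> filled

Answer: yes no no no yes yes no no yes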